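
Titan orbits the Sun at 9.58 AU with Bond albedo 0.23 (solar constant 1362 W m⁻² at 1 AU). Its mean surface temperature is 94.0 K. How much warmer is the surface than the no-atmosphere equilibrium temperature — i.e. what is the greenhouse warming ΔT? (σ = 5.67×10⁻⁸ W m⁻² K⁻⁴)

ΔT ≈ 9.7 K

S = 1362/9.58² = 14.84 W m⁻².
T_eq = [S(1−A)/(4σ)]^(1/4) = [14.84×0.77/(4×5.67×10⁻⁸)]^(1/4) = 84.3 K.
ΔT = T_surf − T_eq = 94 − 84.3.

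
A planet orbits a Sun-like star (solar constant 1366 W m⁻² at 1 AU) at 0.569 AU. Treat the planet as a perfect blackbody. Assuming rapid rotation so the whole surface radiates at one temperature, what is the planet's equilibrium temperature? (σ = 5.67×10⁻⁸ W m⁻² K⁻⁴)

Flux at 0.569 AU: S = 1366/0.569² = 4220 W m⁻².
Energy balance: absorbed = emitted ⇒ πR²·S(1−A) = 4πR²·σT_eq⁴, so T_eq⁴ = S(1−A)/(4σ).
T_eq = [4220 × 1.00 / (4 × 5.67×10⁻⁸)]^(1/4) = (1.86×10¹⁰)^(1/4) = 369 K.

T_eq ≈ 369 K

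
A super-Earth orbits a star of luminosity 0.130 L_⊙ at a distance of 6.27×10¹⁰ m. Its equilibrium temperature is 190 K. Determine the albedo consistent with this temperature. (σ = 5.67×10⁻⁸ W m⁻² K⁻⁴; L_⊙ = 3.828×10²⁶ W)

A ≈ 0.71

L = 0.130 × 3.828×10²⁶ = 4.98×10²⁵ W.
Flux: S = L/(4πd²) = 4.98×10²⁵/(4π×(6.27×10¹⁰)²) = 1010 W m⁻².
From T_eq⁴ = S(1−A)/(4σ): 1−A = 4σT_eq⁴/S.
1−A = 4 × 5.67×10⁻⁸ × (190)⁴ / 1010 = 0.293.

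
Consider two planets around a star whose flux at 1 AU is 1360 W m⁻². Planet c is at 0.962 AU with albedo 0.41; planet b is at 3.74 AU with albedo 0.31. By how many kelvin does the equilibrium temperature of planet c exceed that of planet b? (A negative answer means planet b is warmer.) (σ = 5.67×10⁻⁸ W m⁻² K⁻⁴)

T_eq = [S₀(1−A)/(4σd²)]^(1/4), so T ∝ (1−A)^(1/4) / √d.
T₁ = [1360×0.59/(4×5.67×10⁻⁸×0.962²)]^(1/4) = 248.66 K.
T₂ = [1360×0.69/(4×5.67×10⁻⁸×3.74²)]^(1/4) = 131.14 K.

ΔT ≈ 117.5 K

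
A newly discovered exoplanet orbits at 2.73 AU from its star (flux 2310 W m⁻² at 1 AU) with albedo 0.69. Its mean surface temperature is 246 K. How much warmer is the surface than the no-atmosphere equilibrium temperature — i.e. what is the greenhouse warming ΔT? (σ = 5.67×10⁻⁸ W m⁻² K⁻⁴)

ΔT ≈ 102.5 K

S = 2310/2.73² = 309.9 W m⁻².
T_eq = [S(1−A)/(4σ)]^(1/4) = [309.9×0.31/(4×5.67×10⁻⁸)]^(1/4) = 143.5 K.
ΔT = T_surf − T_eq = 246 − 143.5.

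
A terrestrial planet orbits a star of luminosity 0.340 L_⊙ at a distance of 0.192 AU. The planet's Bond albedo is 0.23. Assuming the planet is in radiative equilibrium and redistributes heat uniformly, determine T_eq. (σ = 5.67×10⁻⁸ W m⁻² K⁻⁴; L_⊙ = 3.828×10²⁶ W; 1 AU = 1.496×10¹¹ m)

T_eq ≈ 454 K

d = 0.192 AU = 2.87×10¹⁰ m.
L = 0.340 × 3.828×10²⁶ = 1.30×10²⁶ W.
Flux: S = L/(4πd²) = 1.30×10²⁶/(4π×(2.87×10¹⁰)²) = 1.26×10⁴ W m⁻².
Energy balance: absorbed = emitted ⇒ πR²·S(1−A) = 4πR²·σT_eq⁴, so T_eq⁴ = S(1−A)/(4σ).
T_eq = [1.26×10⁴ × 0.77 / (4 × 5.67×10⁻⁸)]^(1/4) = (4.26×10¹⁰)^(1/4) = 454 K.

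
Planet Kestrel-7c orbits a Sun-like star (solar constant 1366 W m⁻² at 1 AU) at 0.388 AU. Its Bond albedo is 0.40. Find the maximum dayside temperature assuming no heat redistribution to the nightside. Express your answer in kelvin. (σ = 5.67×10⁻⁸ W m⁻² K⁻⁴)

Flux at 0.388 AU: S = 1366/0.388² = 9070 W m⁻².
With no redistribution each surface element balances locally: S(1−A) = σT⁴.
T = [9070 × 0.60 / 5.67×10⁻⁸]^(1/4) = (9.60×10¹⁰)^(1/4) = 557 K.

T_ss ≈ 557 K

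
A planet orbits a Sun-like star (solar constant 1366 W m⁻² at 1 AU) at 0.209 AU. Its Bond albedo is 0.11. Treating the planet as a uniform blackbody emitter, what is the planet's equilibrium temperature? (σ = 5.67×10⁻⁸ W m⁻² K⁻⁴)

Flux at 0.209 AU: S = 1366/0.209² = 3.13×10⁴ W m⁻².
Energy balance: absorbed = emitted ⇒ πR²·S(1−A) = 4πR²·σT_eq⁴, so T_eq⁴ = S(1−A)/(4σ).
T_eq = [3.13×10⁴ × 0.89 / (4 × 5.67×10⁻⁸)]^(1/4) = (1.23×10¹¹)^(1/4) = 592 K.

T_eq ≈ 592 K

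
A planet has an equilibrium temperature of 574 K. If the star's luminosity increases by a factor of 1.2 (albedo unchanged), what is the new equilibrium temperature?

T_eq ≈ 601 K

T_eq ∝ L^(1/4) · d^(−1/2).
T′ = 574 × 1.2^(1/4) = 601 K.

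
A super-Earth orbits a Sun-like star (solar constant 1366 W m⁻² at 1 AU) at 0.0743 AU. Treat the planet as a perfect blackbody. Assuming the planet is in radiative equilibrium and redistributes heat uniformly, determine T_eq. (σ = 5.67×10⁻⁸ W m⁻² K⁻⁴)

T_eq ≈ 1020 K

Flux at 0.0743 AU: S = 1366/0.0743² = 2.47×10⁵ W m⁻².
Energy balance: absorbed = emitted ⇒ πR²·S(1−A) = 4πR²·σT_eq⁴, so T_eq⁴ = S(1−A)/(4σ).
T_eq = [2.47×10⁵ × 1.00 / (4 × 5.67×10⁻⁸)]^(1/4) = (1.09×10¹²)^(1/4) = 1020 K.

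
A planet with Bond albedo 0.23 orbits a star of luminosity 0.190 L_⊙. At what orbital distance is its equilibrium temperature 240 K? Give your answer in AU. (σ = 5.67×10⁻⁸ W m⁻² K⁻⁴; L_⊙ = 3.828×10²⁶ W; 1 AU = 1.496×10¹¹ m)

d ≈ 0.514 AU

L = 0.190 × 3.828×10²⁶ = 7.27×10²⁵ W.
From T_eq⁴ = L(1−A)/(16πσd²): d = √[L(1−A)/(16πσT_eq⁴)].
d = √[7.27×10²⁵ × 0.77 / (16π × 5.67×10⁻⁸ × (240)⁴)] = 7.70×10¹⁰ m = 0.514 AU.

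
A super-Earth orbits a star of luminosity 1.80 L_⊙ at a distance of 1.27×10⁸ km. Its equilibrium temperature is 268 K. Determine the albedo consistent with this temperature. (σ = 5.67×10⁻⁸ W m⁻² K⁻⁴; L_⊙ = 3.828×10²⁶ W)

A ≈ 0.66

d = 1.27×10⁸ km = 1.27×10¹¹ m.
L = 1.80 × 3.828×10²⁶ = 6.89×10²⁶ W.
Flux: S = L/(4πd²) = 6.89×10²⁶/(4π×(1.27×10¹¹)²) = 3400 W m⁻².
From T_eq⁴ = S(1−A)/(4σ): 1−A = 4σT_eq⁴/S.
1−A = 4 × 5.67×10⁻⁸ × (268)⁴ / 3400 = 0.344.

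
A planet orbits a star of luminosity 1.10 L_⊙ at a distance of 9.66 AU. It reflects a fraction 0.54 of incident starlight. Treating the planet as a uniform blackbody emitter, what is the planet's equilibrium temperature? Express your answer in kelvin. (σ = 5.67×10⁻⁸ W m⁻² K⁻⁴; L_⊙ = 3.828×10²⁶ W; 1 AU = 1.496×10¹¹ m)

d = 9.66 AU = 1.45×10¹² m.
L = 1.10 × 3.828×10²⁶ = 4.21×10²⁶ W.
Flux: S = L/(4πd²) = 4.21×10²⁶/(4π×(1.45×10¹²)²) = 16.0 W m⁻².
Energy balance: absorbed = emitted ⇒ πR²·S(1−A) = 4πR²·σT_eq⁴, so T_eq⁴ = S(1−A)/(4σ).
T_eq = [16.0 × 0.46 / (4 × 5.67×10⁻⁸)]^(1/4) = (3.25×10⁷)^(1/4) = 75.5 K.

T_eq ≈ 75.5 K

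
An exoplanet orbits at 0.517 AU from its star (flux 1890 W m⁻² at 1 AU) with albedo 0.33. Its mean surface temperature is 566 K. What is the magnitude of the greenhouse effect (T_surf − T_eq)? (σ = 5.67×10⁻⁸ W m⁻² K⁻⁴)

ΔT ≈ 185.8 K

S = 1890/0.517² = 7071 W m⁻².
T_eq = [S(1−A)/(4σ)]^(1/4) = [7071×0.67/(4×5.67×10⁻⁸)]^(1/4) = 380.2 K.
ΔT = T_surf − T_eq = 566 − 380.2.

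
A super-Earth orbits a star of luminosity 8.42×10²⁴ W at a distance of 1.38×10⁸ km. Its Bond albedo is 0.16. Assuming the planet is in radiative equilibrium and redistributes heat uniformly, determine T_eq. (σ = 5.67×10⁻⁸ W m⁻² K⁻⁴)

T_eq ≈ 107 K

d = 1.38×10⁸ km = 1.38×10¹¹ m.
Flux: S = L/(4πd²) = 8.42×10²⁴/(4π×(1.38×10¹¹)²) = 35.2 W m⁻².
Energy balance: absorbed = emitted ⇒ πR²·S(1−A) = 4πR²·σT_eq⁴, so T_eq⁴ = S(1−A)/(4σ).
T_eq = [35.2 × 0.84 / (4 × 5.67×10⁻⁸)]^(1/4) = (1.30×10⁸)^(1/4) = 107 K.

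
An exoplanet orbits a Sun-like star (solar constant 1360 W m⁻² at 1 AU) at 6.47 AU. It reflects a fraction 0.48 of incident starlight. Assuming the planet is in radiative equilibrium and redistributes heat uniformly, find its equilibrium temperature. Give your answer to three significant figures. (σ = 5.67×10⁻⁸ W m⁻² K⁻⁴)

Flux at 6.47 AU: S = 1360/6.47² = 32.5 W m⁻².
Energy balance: absorbed = emitted ⇒ πR²·S(1−A) = 4πR²·σT_eq⁴, so T_eq⁴ = S(1−A)/(4σ).
T_eq = [32.5 × 0.52 / (4 × 5.67×10⁻⁸)]^(1/4) = (7.45×10⁷)^(1/4) = 92.9 K.

T_eq ≈ 92.9 K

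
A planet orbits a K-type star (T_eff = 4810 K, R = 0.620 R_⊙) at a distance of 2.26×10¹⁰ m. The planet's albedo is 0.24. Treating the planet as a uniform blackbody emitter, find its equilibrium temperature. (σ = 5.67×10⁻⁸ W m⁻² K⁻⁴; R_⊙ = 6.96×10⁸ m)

R_⋆ = 0.620 × 6.96×10⁸ = 4.32×10⁸ m.
L = 4πR_⋆²σT_⋆⁴ = 4π(4.32×10⁸)² × 5.67×10⁻⁸ × (4810)⁴ = 7.10×10²⁵ W.
S = L/(4πd²) = 1.11×10⁴ W m⁻².
Energy balance: absorbed = emitted ⇒ πR²·S(1−A) = 4πR²·σT_eq⁴, so T_eq⁴ = S(1−A)/(4σ).
T_eq = [1.11×10⁴ × 0.76 / (4 × 5.67×10⁻⁸)]^(1/4) = (3.71×10¹⁰)^(1/4) = 439 K.

T_eq ≈ 439 K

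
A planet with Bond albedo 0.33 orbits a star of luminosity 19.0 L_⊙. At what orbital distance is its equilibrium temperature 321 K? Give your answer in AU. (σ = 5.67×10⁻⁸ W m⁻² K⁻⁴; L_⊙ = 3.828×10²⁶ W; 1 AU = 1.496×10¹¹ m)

d ≈ 2.68 AU

L = 19.0 × 3.828×10²⁶ = 7.27×10²⁷ W.
From T_eq⁴ = L(1−A)/(16πσd²): d = √[L(1−A)/(16πσT_eq⁴)].
d = √[7.27×10²⁷ × 0.67 / (16π × 5.67×10⁻⁸ × (321)⁴)] = 4.01×10¹¹ m = 2.68 AU.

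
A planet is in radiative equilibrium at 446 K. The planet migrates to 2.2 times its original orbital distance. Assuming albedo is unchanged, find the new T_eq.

T_eq ∝ L^(1/4) · d^(−1/2).
T′ = 446 / 2.2^(1/2) = 301 K.

T_eq ≈ 301 K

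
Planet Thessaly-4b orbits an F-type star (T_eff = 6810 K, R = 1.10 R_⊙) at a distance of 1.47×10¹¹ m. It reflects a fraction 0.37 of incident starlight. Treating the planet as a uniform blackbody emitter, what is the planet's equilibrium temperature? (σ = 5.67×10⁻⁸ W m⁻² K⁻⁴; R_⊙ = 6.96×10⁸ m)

R_⋆ = 1.10 × 6.96×10⁸ = 7.66×10⁸ m.
L = 4πR_⋆²σT_⋆⁴ = 4π(7.66×10⁸)² × 5.67×10⁻⁸ × (6810)⁴ = 8.98×10²⁶ W.
S = L/(4πd²) = 3310 W m⁻².
Energy balance: absorbed = emitted ⇒ πR²·S(1−A) = 4πR²·σT_eq⁴, so T_eq⁴ = S(1−A)/(4σ).
T_eq = [3310 × 0.63 / (4 × 5.67×10⁻⁸)]^(1/4) = (9.19×10⁹)^(1/4) = 310 K.

T_eq ≈ 310 K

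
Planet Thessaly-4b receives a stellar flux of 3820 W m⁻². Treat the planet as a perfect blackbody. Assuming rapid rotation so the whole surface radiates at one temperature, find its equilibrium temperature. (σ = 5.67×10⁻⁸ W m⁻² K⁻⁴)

T_eq ≈ 360 K

Energy balance: absorbed = emitted ⇒ πR²·S(1−A) = 4πR²·σT_eq⁴, so T_eq⁴ = S(1−A)/(4σ).
T_eq = [3820 × 1.00 / (4 × 5.67×10⁻⁸)]^(1/4) = (1.68×10¹⁰)^(1/4) = 360 K.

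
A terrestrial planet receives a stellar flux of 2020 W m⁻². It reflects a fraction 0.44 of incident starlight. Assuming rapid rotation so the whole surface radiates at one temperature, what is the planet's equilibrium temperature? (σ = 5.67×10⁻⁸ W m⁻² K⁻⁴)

Energy balance: absorbed = emitted ⇒ πR²·S(1−A) = 4πR²·σT_eq⁴, so T_eq⁴ = S(1−A)/(4σ).
T_eq = [2020 × 0.56 / (4 × 5.67×10⁻⁸)]^(1/4) = (4.99×10⁹)^(1/4) = 266 K.

T_eq ≈ 266 K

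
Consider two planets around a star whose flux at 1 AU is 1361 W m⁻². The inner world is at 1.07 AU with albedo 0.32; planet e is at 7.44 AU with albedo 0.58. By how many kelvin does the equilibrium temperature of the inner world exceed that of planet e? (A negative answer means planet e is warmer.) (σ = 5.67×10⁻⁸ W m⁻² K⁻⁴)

T_eq = [S₀(1−A)/(4σd²)]^(1/4), so T ∝ (1−A)^(1/4) / √d.
T₁ = [1361×0.68/(4×5.67×10⁻⁸×1.07²)]^(1/4) = 244.34 K.
T₂ = [1361×0.42/(4×5.67×10⁻⁸×7.44²)]^(1/4) = 82.14 K.

ΔT ≈ 162.2 K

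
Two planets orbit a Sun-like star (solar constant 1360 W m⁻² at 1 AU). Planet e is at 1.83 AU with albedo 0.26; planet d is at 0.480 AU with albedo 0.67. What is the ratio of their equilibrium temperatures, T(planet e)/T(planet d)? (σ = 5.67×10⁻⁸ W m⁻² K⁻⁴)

T_eq = [S₀(1−A)/(4σd²)]^(1/4), so T ∝ (1−A)^(1/4) / √d.
T₁ = [1360×0.74/(4×5.67×10⁻⁸×1.83²)]^(1/4) = 190.79 K.
T₂ = [1360×0.33/(4×5.67×10⁻⁸×0.480²)]^(1/4) = 304.43 K.

T₁/T₂ ≈ 0.627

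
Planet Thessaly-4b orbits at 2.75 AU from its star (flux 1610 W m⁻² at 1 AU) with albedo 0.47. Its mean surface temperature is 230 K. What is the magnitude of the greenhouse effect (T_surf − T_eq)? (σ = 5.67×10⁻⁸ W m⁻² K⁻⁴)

ΔT ≈ 80.7 K

S = 1610/2.75² = 212.9 W m⁻².
T_eq = [S(1−A)/(4σ)]^(1/4) = [212.9×0.53/(4×5.67×10⁻⁸)]^(1/4) = 149.3 K.
ΔT = T_surf − T_eq = 230 − 149.3.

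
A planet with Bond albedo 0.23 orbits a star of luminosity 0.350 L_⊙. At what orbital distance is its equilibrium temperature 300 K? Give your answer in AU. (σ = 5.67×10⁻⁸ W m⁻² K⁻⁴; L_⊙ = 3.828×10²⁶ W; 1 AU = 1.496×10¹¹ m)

d ≈ 0.447 AU

L = 0.350 × 3.828×10²⁶ = 1.34×10²⁶ W.
From T_eq⁴ = L(1−A)/(16πσd²): d = √[L(1−A)/(16πσT_eq⁴)].
d = √[1.34×10²⁶ × 0.77 / (16π × 5.67×10⁻⁸ × (300)⁴)] = 6.68×10¹⁰ m = 0.447 AU.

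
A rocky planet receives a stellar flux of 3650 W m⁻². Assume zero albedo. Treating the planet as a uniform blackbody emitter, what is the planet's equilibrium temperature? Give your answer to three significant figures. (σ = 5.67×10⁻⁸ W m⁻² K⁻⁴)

T_eq ≈ 356 K

Energy balance: absorbed = emitted ⇒ πR²·S(1−A) = 4πR²·σT_eq⁴, so T_eq⁴ = S(1−A)/(4σ).
T_eq = [3650 × 1.00 / (4 × 5.67×10⁻⁸)]^(1/4) = (1.61×10¹⁰)^(1/4) = 356 K.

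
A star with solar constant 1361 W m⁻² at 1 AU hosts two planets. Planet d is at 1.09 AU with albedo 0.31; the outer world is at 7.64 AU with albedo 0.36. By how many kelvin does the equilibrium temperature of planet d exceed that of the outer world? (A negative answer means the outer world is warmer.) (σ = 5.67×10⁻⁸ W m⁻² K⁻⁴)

T_eq = [S₀(1−A)/(4σd²)]^(1/4), so T ∝ (1−A)^(1/4) / √d.
T₁ = [1361×0.69/(4×5.67×10⁻⁸×1.09²)]^(1/4) = 242.97 K.
T₂ = [1361×0.64/(4×5.67×10⁻⁸×7.64²)]^(1/4) = 90.06 K.

ΔT ≈ 152.9 K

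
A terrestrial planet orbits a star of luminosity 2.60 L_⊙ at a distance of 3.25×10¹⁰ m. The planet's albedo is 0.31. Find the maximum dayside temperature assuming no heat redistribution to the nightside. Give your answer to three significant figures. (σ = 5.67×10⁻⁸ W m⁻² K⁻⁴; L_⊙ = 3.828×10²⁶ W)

T_ss ≈ 977 K

L = 2.60 × 3.828×10²⁶ = 9.95×10²⁶ W.
Flux: S = L/(4πd²) = 9.95×10²⁶/(4π×(3.25×10¹⁰)²) = 7.50×10⁴ W m⁻².
With no redistribution each surface element balances locally: S(1−A) = σT⁴.
T = [7.50×10⁴ × 0.69 / 5.67×10⁻⁸]^(1/4) = (9.13×10¹¹)^(1/4) = 977 K.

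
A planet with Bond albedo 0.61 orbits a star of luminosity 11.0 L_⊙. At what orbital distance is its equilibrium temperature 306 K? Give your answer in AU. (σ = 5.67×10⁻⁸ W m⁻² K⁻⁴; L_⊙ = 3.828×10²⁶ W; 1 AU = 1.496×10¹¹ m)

L = 11.0 × 3.828×10²⁶ = 4.21×10²⁷ W.
From T_eq⁴ = L(1−A)/(16πσd²): d = √[L(1−A)/(16πσT_eq⁴)].
d = √[4.21×10²⁷ × 0.39 / (16π × 5.67×10⁻⁸ × (306)⁴)] = 2.56×10¹¹ m = 1.71 AU.

d ≈ 1.71 AU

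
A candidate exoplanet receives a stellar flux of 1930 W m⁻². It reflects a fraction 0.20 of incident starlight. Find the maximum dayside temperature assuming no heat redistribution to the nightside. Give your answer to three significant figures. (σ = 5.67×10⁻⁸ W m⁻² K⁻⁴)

T_ss ≈ 406 K

With no redistribution each surface element balances locally: S(1−A) = σT⁴.
T = [1930 × 0.80 / 5.67×10⁻⁸]^(1/4) = (2.72×10¹⁰)^(1/4) = 406 K.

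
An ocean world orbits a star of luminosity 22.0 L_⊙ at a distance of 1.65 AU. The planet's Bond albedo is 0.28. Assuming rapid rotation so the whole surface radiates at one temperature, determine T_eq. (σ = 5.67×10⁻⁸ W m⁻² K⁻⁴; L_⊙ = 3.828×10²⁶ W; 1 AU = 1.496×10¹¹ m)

T_eq ≈ 432 K

d = 1.65 AU = 2.47×10¹¹ m.
L = 22.0 × 3.828×10²⁶ = 8.42×10²⁷ W.
Flux: S = L/(4πd²) = 8.42×10²⁷/(4π×(2.47×10¹¹)²) = 1.10×10⁴ W m⁻².
Energy balance: absorbed = emitted ⇒ πR²·S(1−A) = 4πR²·σT_eq⁴, so T_eq⁴ = S(1−A)/(4σ).
T_eq = [1.10×10⁴ × 0.72 / (4 × 5.67×10⁻⁸)]^(1/4) = (3.49×10¹⁰)^(1/4) = 432 K.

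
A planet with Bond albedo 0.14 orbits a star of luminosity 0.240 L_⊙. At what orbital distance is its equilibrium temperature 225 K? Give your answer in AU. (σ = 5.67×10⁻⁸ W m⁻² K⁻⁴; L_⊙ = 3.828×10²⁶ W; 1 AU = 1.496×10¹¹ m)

d ≈ 0.695 AU

L = 0.240 × 3.828×10²⁶ = 9.19×10²⁵ W.
From T_eq⁴ = L(1−A)/(16πσd²): d = √[L(1−A)/(16πσT_eq⁴)].
d = √[9.19×10²⁵ × 0.86 / (16π × 5.67×10⁻⁸ × (225)⁴)] = 1.04×10¹¹ m = 0.695 AU.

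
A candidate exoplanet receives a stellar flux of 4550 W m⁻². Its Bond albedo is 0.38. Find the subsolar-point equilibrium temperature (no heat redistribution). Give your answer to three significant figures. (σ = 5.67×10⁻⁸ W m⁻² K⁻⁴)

At the subsolar point the surface absorbs S(1−A) and emits σT⁴ per unit area — no factor of 4, since only the local patch is in balance.
T = [4550 × 0.62 / 5.67×10⁻⁸]^(1/4) = (4.98×10¹⁰)^(1/4) = 472 K.

T_ss ≈ 472 K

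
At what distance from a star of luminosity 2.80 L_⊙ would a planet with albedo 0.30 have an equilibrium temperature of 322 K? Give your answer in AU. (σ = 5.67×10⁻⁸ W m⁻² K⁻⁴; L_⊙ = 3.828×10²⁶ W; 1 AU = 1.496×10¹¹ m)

d ≈ 1.05 AU

L = 2.80 × 3.828×10²⁶ = 1.07×10²⁷ W.
From T_eq⁴ = L(1−A)/(16πσd²): d = √[L(1−A)/(16πσT_eq⁴)].
d = √[1.07×10²⁷ × 0.70 / (16π × 5.67×10⁻⁸ × (322)⁴)] = 1.56×10¹¹ m = 1.05 AU.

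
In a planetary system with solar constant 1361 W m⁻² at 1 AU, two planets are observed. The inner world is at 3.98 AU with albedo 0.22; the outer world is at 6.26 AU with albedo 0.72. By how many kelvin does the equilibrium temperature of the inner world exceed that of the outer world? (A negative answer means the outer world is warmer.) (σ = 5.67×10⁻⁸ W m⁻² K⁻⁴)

ΔT ≈ 50.2 K

T_eq = [S₀(1−A)/(4σd²)]^(1/4), so T ∝ (1−A)^(1/4) / √d.
T₁ = [1361×0.78/(4×5.67×10⁻⁸×3.98²)]^(1/4) = 131.11 K.
T₂ = [1361×0.28/(4×5.67×10⁻⁸×6.26²)]^(1/4) = 80.92 K.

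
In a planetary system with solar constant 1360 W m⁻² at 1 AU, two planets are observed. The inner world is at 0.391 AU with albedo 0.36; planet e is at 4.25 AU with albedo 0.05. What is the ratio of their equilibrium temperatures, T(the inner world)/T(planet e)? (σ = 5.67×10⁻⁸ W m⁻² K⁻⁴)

T₁/T₂ ≈ 2.987

T_eq = [S₀(1−A)/(4σd²)]^(1/4), so T ∝ (1−A)^(1/4) / √d.
T₁ = [1360×0.64/(4×5.67×10⁻⁸×0.391²)]^(1/4) = 398.04 K.
T₂ = [1360×0.95/(4×5.67×10⁻⁸×4.25²)]^(1/4) = 133.26 K.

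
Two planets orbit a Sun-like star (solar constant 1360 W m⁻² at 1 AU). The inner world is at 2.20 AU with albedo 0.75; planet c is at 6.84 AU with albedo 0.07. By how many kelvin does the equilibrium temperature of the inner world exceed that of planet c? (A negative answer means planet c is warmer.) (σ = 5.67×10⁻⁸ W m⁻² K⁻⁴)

T_eq = [S₀(1−A)/(4σd²)]^(1/4), so T ∝ (1−A)^(1/4) / √d.
T₁ = [1360×0.25/(4×5.67×10⁻⁸×2.20²)]^(1/4) = 132.66 K.
T₂ = [1360×0.93/(4×5.67×10⁻⁸×6.84²)]^(1/4) = 104.49 K.

ΔT ≈ 28.2 K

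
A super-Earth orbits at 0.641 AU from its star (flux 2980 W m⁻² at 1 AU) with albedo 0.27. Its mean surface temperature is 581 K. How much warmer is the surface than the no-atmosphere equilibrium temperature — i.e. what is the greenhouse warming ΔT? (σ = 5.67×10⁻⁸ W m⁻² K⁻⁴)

S = 2980/0.641² = 7253 W m⁻².
T_eq = [S(1−A)/(4σ)]^(1/4) = [7253×0.73/(4×5.67×10⁻⁸)]^(1/4) = 390.9 K.
ΔT = T_surf − T_eq = 581 − 390.9.

ΔT ≈ 190.1 K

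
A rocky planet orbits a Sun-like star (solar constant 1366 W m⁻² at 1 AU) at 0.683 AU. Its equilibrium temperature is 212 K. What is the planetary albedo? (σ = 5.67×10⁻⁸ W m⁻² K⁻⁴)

Flux at 0.683 AU: S = 1366/0.683² = 2930 W m⁻².
From T_eq⁴ = S(1−A)/(4σ): 1−A = 4σT_eq⁴/S.
1−A = 4 × 5.67×10⁻⁸ × (212)⁴ / 2930 = 0.156.

A ≈ 0.84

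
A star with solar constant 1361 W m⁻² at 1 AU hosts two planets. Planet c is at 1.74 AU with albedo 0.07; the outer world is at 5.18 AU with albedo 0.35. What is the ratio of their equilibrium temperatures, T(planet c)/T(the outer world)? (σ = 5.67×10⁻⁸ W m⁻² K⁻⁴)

T₁/T₂ ≈ 1.887

T_eq = [S₀(1−A)/(4σd²)]^(1/4), so T ∝ (1−A)^(1/4) / √d.
T₁ = [1361×0.93/(4×5.67×10⁻⁸×1.74²)]^(1/4) = 207.20 K.
T₂ = [1361×0.65/(4×5.67×10⁻⁸×5.18²)]^(1/4) = 109.80 K.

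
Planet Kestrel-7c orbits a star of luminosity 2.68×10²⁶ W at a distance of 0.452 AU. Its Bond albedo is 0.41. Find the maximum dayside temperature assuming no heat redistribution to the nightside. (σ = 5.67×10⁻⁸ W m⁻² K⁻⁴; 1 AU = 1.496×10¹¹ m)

T_ss ≈ 469 K

d = 0.452 AU = 6.76×10¹⁰ m.
Flux: S = L/(4πd²) = 2.68×10²⁶/(4π×(6.76×10¹⁰)²) = 4660 W m⁻².
With no redistribution each surface element balances locally: S(1−A) = σT⁴.
T = [4660 × 0.59 / 5.67×10⁻⁸]^(1/4) = (4.85×10¹⁰)^(1/4) = 469 K.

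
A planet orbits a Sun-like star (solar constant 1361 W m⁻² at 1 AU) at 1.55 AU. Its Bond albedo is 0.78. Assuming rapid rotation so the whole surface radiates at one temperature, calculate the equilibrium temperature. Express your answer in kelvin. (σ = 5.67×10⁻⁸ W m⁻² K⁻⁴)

Flux at 1.55 AU: S = 1361/1.55² = 566 W m⁻².
Energy balance: absorbed = emitted ⇒ πR²·S(1−A) = 4πR²·σT_eq⁴, so T_eq⁴ = S(1−A)/(4σ).
T_eq = [566 × 0.22 / (4 × 5.67×10⁻⁸)]^(1/4) = (5.50×10⁸)^(1/4) = 153 K.

T_eq ≈ 153 K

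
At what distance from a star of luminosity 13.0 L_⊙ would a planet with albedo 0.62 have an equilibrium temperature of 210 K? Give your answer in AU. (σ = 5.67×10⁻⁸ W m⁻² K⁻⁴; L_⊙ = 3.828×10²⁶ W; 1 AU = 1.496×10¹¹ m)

L = 13.0 × 3.828×10²⁶ = 4.98×10²⁷ W.
From T_eq⁴ = L(1−A)/(16πσd²): d = √[L(1−A)/(16πσT_eq⁴)].
d = √[4.98×10²⁷ × 0.38 / (16π × 5.67×10⁻⁸ × (210)⁴)] = 5.84×10¹¹ m = 3.90 AU.

d ≈ 3.90 AU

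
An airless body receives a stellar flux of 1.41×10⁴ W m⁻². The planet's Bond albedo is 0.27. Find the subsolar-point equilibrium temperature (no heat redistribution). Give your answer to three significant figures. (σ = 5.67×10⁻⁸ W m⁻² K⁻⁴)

At the subsolar point the surface absorbs S(1−A) and emits σT⁴ per unit area — no factor of 4, since only the local patch is in balance.
T = [1.41×10⁴ × 0.73 / 5.67×10⁻⁸]^(1/4) = (1.82×10¹¹)^(1/4) = 653 K.

T_ss ≈ 653 K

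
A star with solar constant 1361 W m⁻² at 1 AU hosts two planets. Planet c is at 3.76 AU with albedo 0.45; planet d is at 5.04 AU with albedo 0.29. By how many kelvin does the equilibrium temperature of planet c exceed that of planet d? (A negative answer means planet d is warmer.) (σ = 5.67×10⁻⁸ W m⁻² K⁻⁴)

ΔT ≈ 9.8 K

T_eq = [S₀(1−A)/(4σd²)]^(1/4), so T ∝ (1−A)^(1/4) / √d.
T₁ = [1361×0.55/(4×5.67×10⁻⁸×3.76²)]^(1/4) = 123.61 K.
T₂ = [1361×0.71/(4×5.67×10⁻⁸×5.04²)]^(1/4) = 113.80 K.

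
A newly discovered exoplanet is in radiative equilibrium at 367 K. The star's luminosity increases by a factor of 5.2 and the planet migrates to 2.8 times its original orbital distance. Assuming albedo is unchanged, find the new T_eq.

T_eq ≈ 331 K

T_eq ∝ L^(1/4) · d^(−1/2).
T′ = 367 × 5.2^(1/4) / 2.8^(1/2) = 331 K.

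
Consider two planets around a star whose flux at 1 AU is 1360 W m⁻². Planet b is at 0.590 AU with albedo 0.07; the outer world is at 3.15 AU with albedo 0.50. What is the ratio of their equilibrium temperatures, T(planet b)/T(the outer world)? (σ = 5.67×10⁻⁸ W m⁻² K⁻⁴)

T₁/T₂ ≈ 2.698

T_eq = [S₀(1−A)/(4σd²)]^(1/4), so T ∝ (1−A)^(1/4) / √d.
T₁ = [1360×0.93/(4×5.67×10⁻⁸×0.590²)]^(1/4) = 355.77 K.
T₂ = [1360×0.50/(4×5.67×10⁻⁸×3.15²)]^(1/4) = 131.84 K.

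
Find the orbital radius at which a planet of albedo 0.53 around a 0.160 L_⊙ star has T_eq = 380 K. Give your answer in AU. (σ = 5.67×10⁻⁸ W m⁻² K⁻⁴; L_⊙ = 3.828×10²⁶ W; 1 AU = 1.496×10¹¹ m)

L = 0.160 × 3.828×10²⁶ = 6.12×10²⁵ W.
From T_eq⁴ = L(1−A)/(16πσd²): d = √[L(1−A)/(16πσT_eq⁴)].
d = √[6.12×10²⁵ × 0.47 / (16π × 5.67×10⁻⁸ × (380)⁴)] = 2.20×10¹⁰ m = 0.147 AU.

d ≈ 0.147 AU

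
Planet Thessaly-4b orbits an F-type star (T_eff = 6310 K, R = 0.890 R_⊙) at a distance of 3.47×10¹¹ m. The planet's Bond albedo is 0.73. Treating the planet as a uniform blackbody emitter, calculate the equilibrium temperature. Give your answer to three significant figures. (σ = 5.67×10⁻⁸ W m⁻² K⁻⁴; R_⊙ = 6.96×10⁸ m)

T_eq ≈ 136 K

R_⋆ = 0.890 × 6.96×10⁸ = 6.19×10⁸ m.
L = 4πR_⋆²σT_⋆⁴ = 4π(6.19×10⁸)² × 5.67×10⁻⁸ × (6310)⁴ = 4.33×10²⁶ W.
S = L/(4πd²) = 286 W m⁻².
Energy balance: absorbed = emitted ⇒ πR²·S(1−A) = 4πR²·σT_eq⁴, so T_eq⁴ = S(1−A)/(4σ).
T_eq = [286 × 0.27 / (4 × 5.67×10⁻⁸)]^(1/4) = (3.41×10⁸)^(1/4) = 136 K.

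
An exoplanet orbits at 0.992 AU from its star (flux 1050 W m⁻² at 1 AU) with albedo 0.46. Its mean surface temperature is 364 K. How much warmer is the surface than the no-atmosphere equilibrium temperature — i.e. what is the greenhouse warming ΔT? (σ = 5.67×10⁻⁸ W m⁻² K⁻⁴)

ΔT ≈ 139.5 K

S = 1050/0.992² = 1067 W m⁻².
T_eq = [S(1−A)/(4σ)]^(1/4) = [1067×0.54/(4×5.67×10⁻⁸)]^(1/4) = 224.5 K.
ΔT = T_surf − T_eq = 364 − 224.5.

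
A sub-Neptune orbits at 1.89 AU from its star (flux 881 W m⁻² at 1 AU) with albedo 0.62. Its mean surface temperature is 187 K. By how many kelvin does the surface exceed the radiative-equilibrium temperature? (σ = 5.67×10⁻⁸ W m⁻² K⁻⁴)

S = 881/1.89² = 246.6 W m⁻².
T_eq = [S(1−A)/(4σ)]^(1/4) = [246.6×0.38/(4×5.67×10⁻⁸)]^(1/4) = 142.6 K.
ΔT = T_surf − T_eq = 187 − 142.6.

ΔT ≈ 44.4 K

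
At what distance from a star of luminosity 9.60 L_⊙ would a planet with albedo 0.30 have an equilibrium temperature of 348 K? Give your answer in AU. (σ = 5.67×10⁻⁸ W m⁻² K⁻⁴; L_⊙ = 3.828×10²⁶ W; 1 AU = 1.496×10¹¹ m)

L = 9.60 × 3.828×10²⁶ = 3.67×10²⁷ W.
From T_eq⁴ = L(1−A)/(16πσd²): d = √[L(1−A)/(16πσT_eq⁴)].
d = √[3.67×10²⁷ × 0.70 / (16π × 5.67×10⁻⁸ × (348)⁴)] = 2.48×10¹¹ m = 1.66 AU.

d ≈ 1.66 AU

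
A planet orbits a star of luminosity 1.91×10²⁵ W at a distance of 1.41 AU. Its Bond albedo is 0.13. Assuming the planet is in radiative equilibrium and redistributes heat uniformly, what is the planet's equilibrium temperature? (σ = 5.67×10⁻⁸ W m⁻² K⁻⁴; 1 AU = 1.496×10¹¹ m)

T_eq ≈ 107 K

d = 1.41 AU = 2.11×10¹¹ m.
Flux: S = L/(4πd²) = 1.91×10²⁵/(4π×(2.11×10¹¹)²) = 34.2 W m⁻².
Energy balance: absorbed = emitted ⇒ πR²·S(1−A) = 4πR²·σT_eq⁴, so T_eq⁴ = S(1−A)/(4σ).
T_eq = [34.2 × 0.87 / (4 × 5.67×10⁻⁸)]^(1/4) = (1.31×10⁸)^(1/4) = 107 K.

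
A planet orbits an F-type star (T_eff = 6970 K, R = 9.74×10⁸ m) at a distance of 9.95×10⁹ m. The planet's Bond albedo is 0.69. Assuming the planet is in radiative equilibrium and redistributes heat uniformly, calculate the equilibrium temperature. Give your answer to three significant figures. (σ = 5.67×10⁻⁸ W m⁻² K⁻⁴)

L = 4πR_⋆²σT_⋆⁴ = 4π(9.74×10⁸)² × 5.67×10⁻⁸ × (6970)⁴ = 1.60×10²⁷ W.
S = L/(4πd²) = 1.28×10⁶ W m⁻².
Energy balance: absorbed = emitted ⇒ πR²·S(1−A) = 4πR²·σT_eq⁴, so T_eq⁴ = S(1−A)/(4σ).
T_eq = [1.28×10⁶ × 0.31 / (4 × 5.67×10⁻⁸)]^(1/4) = (1.75×10¹²)^(1/4) = 1150 K.

T_eq ≈ 1150 K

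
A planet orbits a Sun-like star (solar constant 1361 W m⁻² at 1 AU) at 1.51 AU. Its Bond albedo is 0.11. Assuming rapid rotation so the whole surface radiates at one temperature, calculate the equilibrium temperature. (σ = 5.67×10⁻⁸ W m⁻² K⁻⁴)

T_eq ≈ 220 K

Flux at 1.51 AU: S = 1361/1.51² = 597 W m⁻².
Energy balance: absorbed = emitted ⇒ πR²·S(1−A) = 4πR²·σT_eq⁴, so T_eq⁴ = S(1−A)/(4σ).
T_eq = [597 × 0.89 / (4 × 5.67×10⁻⁸)]^(1/4) = (2.34×10⁹)^(1/4) = 220 K.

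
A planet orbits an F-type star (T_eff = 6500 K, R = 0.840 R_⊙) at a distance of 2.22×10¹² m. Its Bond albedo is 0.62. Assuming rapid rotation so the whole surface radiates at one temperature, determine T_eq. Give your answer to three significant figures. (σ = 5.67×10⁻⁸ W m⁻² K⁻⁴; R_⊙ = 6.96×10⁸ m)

R_⋆ = 0.840 × 6.96×10⁸ = 5.85×10⁸ m.
L = 4πR_⋆²σT_⋆⁴ = 4π(5.85×10⁸)² × 5.67×10⁻⁸ × (6500)⁴ = 4.35×10²⁶ W.
S = L/(4πd²) = 7.02 W m⁻².
Energy balance: absorbed = emitted ⇒ πR²·S(1−A) = 4πR²·σT_eq⁴, so T_eq⁴ = S(1−A)/(4σ).
T_eq = [7.02 × 0.38 / (4 × 5.67×10⁻⁸)]^(1/4) = (1.18×10⁷)^(1/4) = 58.6 K.

T_eq ≈ 58.6 K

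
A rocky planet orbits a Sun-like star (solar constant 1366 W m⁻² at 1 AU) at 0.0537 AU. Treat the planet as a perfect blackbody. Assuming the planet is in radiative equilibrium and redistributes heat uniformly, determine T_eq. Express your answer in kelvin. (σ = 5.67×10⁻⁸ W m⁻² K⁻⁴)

Flux at 0.0537 AU: S = 1366/0.0537² = 4.74×10⁵ W m⁻².
Energy balance: absorbed = emitted ⇒ πR²·S(1−A) = 4πR²·σT_eq⁴, so T_eq⁴ = S(1−A)/(4σ).
T_eq = [4.74×10⁵ × 1.00 / (4 × 5.67×10⁻⁸)]^(1/4) = (2.09×10¹²)^(1/4) = 1200 K.

T_eq ≈ 1200 K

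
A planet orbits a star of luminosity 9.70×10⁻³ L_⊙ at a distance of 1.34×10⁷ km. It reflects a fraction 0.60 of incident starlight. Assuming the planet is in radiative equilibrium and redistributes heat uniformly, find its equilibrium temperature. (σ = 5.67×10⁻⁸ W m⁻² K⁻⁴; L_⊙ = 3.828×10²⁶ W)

T_eq ≈ 232 K

d = 1.34×10⁷ km = 1.34×10¹⁰ m.
L = 9.70×10⁻³ × 3.828×10²⁶ = 3.71×10²⁴ W.
Flux: S = L/(4πd²) = 3.71×10²⁴/(4π×(1.34×10¹⁰)²) = 1650 W m⁻².
Energy balance: absorbed = emitted ⇒ πR²·S(1−A) = 4πR²·σT_eq⁴, so T_eq⁴ = S(1−A)/(4σ).
T_eq = [1650 × 0.40 / (4 × 5.67×10⁻⁸)]^(1/4) = (2.90×10⁹)^(1/4) = 232 K.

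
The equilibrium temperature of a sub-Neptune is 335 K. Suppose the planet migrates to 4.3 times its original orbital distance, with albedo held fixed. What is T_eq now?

T_eq ∝ L^(1/4) · d^(−1/2).
T′ = 335 / 4.3^(1/2) = 162 K.

T_eq ≈ 162 K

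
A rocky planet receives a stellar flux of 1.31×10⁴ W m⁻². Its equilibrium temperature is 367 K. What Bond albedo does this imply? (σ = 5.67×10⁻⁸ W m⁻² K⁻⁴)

A ≈ 0.69

From T_eq⁴ = S(1−A)/(4σ): 1−A = 4σT_eq⁴/S.
1−A = 4 × 5.67×10⁻⁸ × (367)⁴ / 1.31×10⁴ = 0.314.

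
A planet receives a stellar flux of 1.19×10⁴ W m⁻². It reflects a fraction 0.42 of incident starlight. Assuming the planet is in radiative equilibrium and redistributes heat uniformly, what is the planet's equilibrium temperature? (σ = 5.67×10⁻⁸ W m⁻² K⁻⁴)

T_eq ≈ 418 K

Energy balance: absorbed = emitted ⇒ πR²·S(1−A) = 4πR²·σT_eq⁴, so T_eq⁴ = S(1−A)/(4σ).
T_eq = [1.19×10⁴ × 0.58 / (4 × 5.67×10⁻⁸)]^(1/4) = (3.04×10¹⁰)^(1/4) = 418 K.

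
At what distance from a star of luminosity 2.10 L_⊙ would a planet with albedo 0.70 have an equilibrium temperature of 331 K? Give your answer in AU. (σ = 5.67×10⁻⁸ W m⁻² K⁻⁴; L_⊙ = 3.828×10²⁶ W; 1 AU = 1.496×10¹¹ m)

L = 2.10 × 3.828×10²⁶ = 8.04×10²⁶ W.
From T_eq⁴ = L(1−A)/(16πσd²): d = √[L(1−A)/(16πσT_eq⁴)].
d = √[8.04×10²⁶ × 0.30 / (16π × 5.67×10⁻⁸ × (331)⁴)] = 8.40×10¹⁰ m = 0.561 AU.

d ≈ 0.561 AU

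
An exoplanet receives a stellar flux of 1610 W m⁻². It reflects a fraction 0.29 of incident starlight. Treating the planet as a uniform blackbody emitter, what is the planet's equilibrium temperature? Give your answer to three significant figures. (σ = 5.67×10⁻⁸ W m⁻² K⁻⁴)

T_eq ≈ 266 K

Energy balance: absorbed = emitted ⇒ πR²·S(1−A) = 4πR²·σT_eq⁴, so T_eq⁴ = S(1−A)/(4σ).
T_eq = [1610 × 0.71 / (4 × 5.67×10⁻⁸)]^(1/4) = (5.04×10⁹)^(1/4) = 266 K.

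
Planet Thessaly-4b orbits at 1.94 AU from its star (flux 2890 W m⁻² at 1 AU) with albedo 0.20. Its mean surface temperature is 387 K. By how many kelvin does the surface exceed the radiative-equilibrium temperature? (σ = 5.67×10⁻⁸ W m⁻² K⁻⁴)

ΔT ≈ 158.9 K

S = 2890/1.94² = 767.9 W m⁻².
T_eq = [S(1−A)/(4σ)]^(1/4) = [767.9×0.80/(4×5.67×10⁻⁸)]^(1/4) = 228.1 K.
ΔT = T_surf − T_eq = 387 − 228.1.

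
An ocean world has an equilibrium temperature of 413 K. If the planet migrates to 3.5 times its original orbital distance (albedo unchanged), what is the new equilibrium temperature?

T_eq ∝ L^(1/4) · d^(−1/2).
T′ = 413 / 3.5^(1/2) = 221 K.

T_eq ≈ 221 K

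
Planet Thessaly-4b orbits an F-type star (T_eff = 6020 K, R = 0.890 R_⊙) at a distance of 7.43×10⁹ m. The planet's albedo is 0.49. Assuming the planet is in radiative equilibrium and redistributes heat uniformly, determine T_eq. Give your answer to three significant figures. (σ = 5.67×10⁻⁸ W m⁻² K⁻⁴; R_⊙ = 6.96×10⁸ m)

T_eq ≈ 1040 K

R_⋆ = 0.890 × 6.96×10⁸ = 6.19×10⁸ m.
L = 4πR_⋆²σT_⋆⁴ = 4π(6.19×10⁸)² × 5.67×10⁻⁸ × (6020)⁴ = 3.59×10²⁶ W.
S = L/(4πd²) = 5.18×10⁵ W m⁻².
Energy balance: absorbed = emitted ⇒ πR²·S(1−A) = 4πR²·σT_eq⁴, so T_eq⁴ = S(1−A)/(4σ).
T_eq = [5.18×10⁵ × 0.51 / (4 × 5.67×10⁻⁸)]^(1/4) = (1.16×10¹²)^(1/4) = 1040 K.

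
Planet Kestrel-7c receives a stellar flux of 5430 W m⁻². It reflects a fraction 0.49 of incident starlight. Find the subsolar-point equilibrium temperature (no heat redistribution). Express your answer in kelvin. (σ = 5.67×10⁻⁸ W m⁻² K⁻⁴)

T_ss ≈ 470 K

At the subsolar point the surface absorbs S(1−A) and emits σT⁴ per unit area — no factor of 4, since only the local patch is in balance.
T = [5430 × 0.51 / 5.67×10⁻⁸]^(1/4) = (4.88×10¹⁰)^(1/4) = 470 K.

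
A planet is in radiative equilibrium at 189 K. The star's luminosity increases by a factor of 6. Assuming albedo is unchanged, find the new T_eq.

T_eq ∝ L^(1/4) · d^(−1/2).
T′ = 189 × 6^(1/4) = 296 K.

T_eq ≈ 296 K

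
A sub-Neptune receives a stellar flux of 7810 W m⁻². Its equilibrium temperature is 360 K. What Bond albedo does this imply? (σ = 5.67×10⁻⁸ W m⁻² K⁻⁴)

A ≈ 0.51

From T_eq⁴ = S(1−A)/(4σ): 1−A = 4σT_eq⁴/S.
1−A = 4 × 5.67×10⁻⁸ × (360)⁴ / 7810 = 0.488.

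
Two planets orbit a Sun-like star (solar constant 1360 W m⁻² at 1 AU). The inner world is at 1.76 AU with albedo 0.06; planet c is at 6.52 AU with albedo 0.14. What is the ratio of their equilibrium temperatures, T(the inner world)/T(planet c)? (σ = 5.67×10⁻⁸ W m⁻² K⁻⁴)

T₁/T₂ ≈ 1.968

T_eq = [S₀(1−A)/(4σd²)]^(1/4), so T ∝ (1−A)^(1/4) / √d.
T₁ = [1360×0.94/(4×5.67×10⁻⁸×1.76²)]^(1/4) = 206.54 K.
T₂ = [1360×0.86/(4×5.67×10⁻⁸×6.52²)]^(1/4) = 104.95 K.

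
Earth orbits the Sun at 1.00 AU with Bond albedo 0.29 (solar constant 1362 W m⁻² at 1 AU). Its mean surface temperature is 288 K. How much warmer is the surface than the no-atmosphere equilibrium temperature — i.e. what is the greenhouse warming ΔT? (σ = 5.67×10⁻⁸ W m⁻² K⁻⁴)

S = 1362/1.00² = 1362 W m⁻².
T_eq = [S(1−A)/(4σ)]^(1/4) = [1362×0.71/(4×5.67×10⁻⁸)]^(1/4) = 255.5 K.
ΔT = T_surf − T_eq = 288 − 255.5.

ΔT ≈ 32.5 K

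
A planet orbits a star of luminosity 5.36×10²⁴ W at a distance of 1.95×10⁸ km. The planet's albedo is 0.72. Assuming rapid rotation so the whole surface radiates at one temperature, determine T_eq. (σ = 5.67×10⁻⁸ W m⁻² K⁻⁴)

d = 1.95×10⁸ km = 1.95×10¹¹ m.
Flux: S = L/(4πd²) = 5.36×10²⁴/(4π×(1.95×10¹¹)²) = 11.2 W m⁻².
Energy balance: absorbed = emitted ⇒ πR²·S(1−A) = 4πR²·σT_eq⁴, so T_eq⁴ = S(1−A)/(4σ).
T_eq = [11.2 × 0.28 / (4 × 5.67×10⁻⁸)]^(1/4) = (1.38×10⁷)^(1/4) = 61.0 K.

T_eq ≈ 61.0 K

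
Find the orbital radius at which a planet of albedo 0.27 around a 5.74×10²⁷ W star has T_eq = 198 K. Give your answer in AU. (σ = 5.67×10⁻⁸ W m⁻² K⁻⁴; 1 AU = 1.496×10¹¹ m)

d ≈ 6.54 AU

From T_eq⁴ = L(1−A)/(16πσd²): d = √[L(1−A)/(16πσT_eq⁴)].
d = √[5.74×10²⁷ × 0.73 / (16π × 5.67×10⁻⁸ × (198)⁴)] = 9.78×10¹¹ m = 6.54 AU.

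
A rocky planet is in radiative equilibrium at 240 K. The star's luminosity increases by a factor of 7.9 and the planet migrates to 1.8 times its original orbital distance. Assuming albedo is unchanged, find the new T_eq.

T_eq ∝ L^(1/4) · d^(−1/2).
T′ = 240 × 7.9^(1/4) / 1.8^(1/2) = 300 K.

T_eq ≈ 300 K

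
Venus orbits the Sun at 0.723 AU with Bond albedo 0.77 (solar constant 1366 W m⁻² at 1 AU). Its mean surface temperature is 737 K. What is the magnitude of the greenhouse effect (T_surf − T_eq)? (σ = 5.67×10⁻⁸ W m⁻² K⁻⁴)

S = 1366/0.723² = 2613 W m⁻².
T_eq = [S(1−A)/(4σ)]^(1/4) = [2613×0.23/(4×5.67×10⁻⁸)]^(1/4) = 226.9 K.
ΔT = T_surf − T_eq = 737 − 226.9.

ΔT ≈ 510.1 K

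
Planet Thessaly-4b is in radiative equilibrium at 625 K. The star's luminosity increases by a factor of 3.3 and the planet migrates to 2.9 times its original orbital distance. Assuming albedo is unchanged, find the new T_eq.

T_eq ∝ L^(1/4) · d^(−1/2).
T′ = 625 × 3.3^(1/4) / 2.9^(1/2) = 495 K.

T_eq ≈ 495 K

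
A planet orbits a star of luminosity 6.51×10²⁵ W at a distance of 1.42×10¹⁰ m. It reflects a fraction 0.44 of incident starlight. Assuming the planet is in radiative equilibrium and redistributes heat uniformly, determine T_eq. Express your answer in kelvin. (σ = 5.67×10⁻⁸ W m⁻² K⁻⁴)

T_eq ≈ 502 K

Flux: S = L/(4πd²) = 6.51×10²⁵/(4π×(1.42×10¹⁰)²) = 2.57×10⁴ W m⁻².
Energy balance: absorbed = emitted ⇒ πR²·S(1−A) = 4πR²·σT_eq⁴, so T_eq⁴ = S(1−A)/(4σ).
T_eq = [2.57×10⁴ × 0.56 / (4 × 5.67×10⁻⁸)]^(1/4) = (6.34×10¹⁰)^(1/4) = 502 K.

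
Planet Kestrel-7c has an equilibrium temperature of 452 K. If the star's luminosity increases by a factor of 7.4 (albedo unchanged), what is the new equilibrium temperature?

T_eq ∝ L^(1/4) · d^(−1/2).
T′ = 452 × 7.4^(1/4) = 745 K.

T_eq ≈ 745 K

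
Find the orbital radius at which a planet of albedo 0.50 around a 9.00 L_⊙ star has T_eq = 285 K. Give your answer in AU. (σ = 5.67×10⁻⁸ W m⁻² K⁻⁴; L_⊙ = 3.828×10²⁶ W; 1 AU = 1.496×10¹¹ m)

d ≈ 2.02 AU

L = 9.00 × 3.828×10²⁶ = 3.45×10²⁷ W.
From T_eq⁴ = L(1−A)/(16πσd²): d = √[L(1−A)/(16πσT_eq⁴)].
d = √[3.45×10²⁷ × 0.50 / (16π × 5.67×10⁻⁸ × (285)⁴)] = 3.03×10¹¹ m = 2.02 AU.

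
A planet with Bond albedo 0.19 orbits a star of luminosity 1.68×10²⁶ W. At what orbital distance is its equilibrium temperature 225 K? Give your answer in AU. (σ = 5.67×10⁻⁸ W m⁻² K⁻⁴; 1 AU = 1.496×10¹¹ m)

d ≈ 0.912 AU

From T_eq⁴ = L(1−A)/(16πσd²): d = √[L(1−A)/(16πσT_eq⁴)].
d = √[1.68×10²⁶ × 0.81 / (16π × 5.67×10⁻⁸ × (225)⁴)] = 1.36×10¹¹ m = 0.912 AU.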